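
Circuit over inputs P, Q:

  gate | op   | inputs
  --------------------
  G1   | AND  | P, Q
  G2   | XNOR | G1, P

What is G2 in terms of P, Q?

G1 = P AND Q
G2 = G1 XNOR P = (P AND Q) XNOR P

(P AND Q) XNOR P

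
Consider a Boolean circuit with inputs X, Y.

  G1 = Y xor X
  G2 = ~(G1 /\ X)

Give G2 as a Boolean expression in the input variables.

~((Y xor X) /\ X)

G1 = Y xor X
G2 = ~(G1 /\ X) = ~((Y xor X) /\ X)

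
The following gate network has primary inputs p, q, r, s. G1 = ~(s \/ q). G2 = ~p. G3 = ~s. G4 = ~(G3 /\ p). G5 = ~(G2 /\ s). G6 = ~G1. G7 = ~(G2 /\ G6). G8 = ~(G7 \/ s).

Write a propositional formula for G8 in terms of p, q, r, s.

G1 = ~(s \/ q)
G2 = ~p
G6 = ~G1 = ~(~(s \/ q))
G7 = ~(G2 /\ G6) = ~(~p /\ ~(~(s \/ q)))
G8 = ~(G7 \/ s) = ~((~(~p /\ ~(~(s \/ q)))) \/ s)

~((~(~p /\ ~(~(s \/ q)))) \/ s)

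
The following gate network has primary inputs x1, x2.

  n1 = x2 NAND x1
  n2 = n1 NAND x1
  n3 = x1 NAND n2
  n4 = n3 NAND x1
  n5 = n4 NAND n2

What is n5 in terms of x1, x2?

((x1 NAND ((x2 NAND x1) NAND x1)) NAND x1) NAND ((x2 NAND x1) NAND x1)

n1 = x2 NAND x1
n2 = n1 NAND x1 = (x2 NAND x1) NAND x1
n3 = x1 NAND n2 = x1 NAND ((x2 NAND x1) NAND x1)
n4 = n3 NAND x1 = (x1 NAND ((x2 NAND x1) NAND x1)) NAND x1
n5 = n4 NAND n2 = ((x1 NAND ((x2 NAND x1) NAND x1)) NAND x1) NAND ((x2 NAND x1) NAND x1)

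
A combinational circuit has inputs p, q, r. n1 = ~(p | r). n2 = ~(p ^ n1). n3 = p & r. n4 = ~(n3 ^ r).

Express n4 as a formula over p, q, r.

n3 = p & r
n4 = ~(n3 ^ r) = ~((p & r) ^ r)

~((p & r) ^ r)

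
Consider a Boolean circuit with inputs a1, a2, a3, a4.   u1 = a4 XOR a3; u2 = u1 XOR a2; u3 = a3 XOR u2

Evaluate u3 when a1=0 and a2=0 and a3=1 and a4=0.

u1 = 0 XOR 1 = 1
u2 = 1 XOR 0 = 1
u3 = 1 XOR 1 = 0

0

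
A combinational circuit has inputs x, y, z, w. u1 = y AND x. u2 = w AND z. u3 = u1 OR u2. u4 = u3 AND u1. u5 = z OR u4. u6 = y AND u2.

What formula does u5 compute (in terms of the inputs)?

z OR (((y AND x) OR (w AND z)) AND (y AND x))

u1 = y AND x
u2 = w AND z
u3 = u1 OR u2 = (y AND x) OR (w AND z)
u4 = u3 AND u1 = ((y AND x) OR (w AND z)) AND (y AND x)
u5 = z OR u4 = z OR (((y AND x) OR (w AND z)) AND (y AND x))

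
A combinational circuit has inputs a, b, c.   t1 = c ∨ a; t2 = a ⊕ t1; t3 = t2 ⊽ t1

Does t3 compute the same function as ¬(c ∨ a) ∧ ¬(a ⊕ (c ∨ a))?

t1 = c ∨ a
t2 = a ⊕ t1 = a ⊕ (c ∨ a)
t3 = t2 ⊽ t1 = (a ⊕ (c ∨ a)) ⊽ (c ∨ a)
At a=0, b=0, c=1: circuit gives 0, formula gives 0.
At a=0, b=0, c=0: circuit gives 1, formula gives 1.
Agrees on all 8 inputs.

Yes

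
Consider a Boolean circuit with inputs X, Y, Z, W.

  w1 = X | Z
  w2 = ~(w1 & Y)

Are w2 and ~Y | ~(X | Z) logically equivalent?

w1 = X | Z
w2 = ~(w1 & Y) = ~((X | Z) & Y)
At X=0, Y=1, Z=1, W=0: circuit gives 0, formula gives 0.
At X=0, Y=0, Z=0, W=0: circuit gives 1, formula gives 1.
Agrees on all 16 inputs.

Yes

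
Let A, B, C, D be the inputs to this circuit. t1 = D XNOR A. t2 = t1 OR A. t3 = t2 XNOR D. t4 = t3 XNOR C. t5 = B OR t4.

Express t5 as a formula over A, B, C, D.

B OR ((((D XNOR A) OR A) XNOR D) XNOR C)

t1 = D XNOR A
t2 = t1 OR A = (D XNOR A) OR A
t3 = t2 XNOR D = ((D XNOR A) OR A) XNOR D
t4 = t3 XNOR C = (((D XNOR A) OR A) XNOR D) XNOR C
t5 = B OR t4 = B OR ((((D XNOR A) OR A) XNOR D) XNOR C)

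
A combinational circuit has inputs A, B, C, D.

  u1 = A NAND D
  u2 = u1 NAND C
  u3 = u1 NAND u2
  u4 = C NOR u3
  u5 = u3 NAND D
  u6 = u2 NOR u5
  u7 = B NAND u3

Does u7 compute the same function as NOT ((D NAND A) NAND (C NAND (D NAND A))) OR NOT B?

Yes

u1 = A NAND D
u2 = u1 NAND C = (A NAND D) NAND C
u3 = u1 NAND u2 = (A NAND D) NAND ((A NAND D) NAND C)
u7 = B NAND u3 = B NAND ((A NAND D) NAND ((A NAND D) NAND C))
At A=0, B=1, C=1, D=0: circuit gives 0, formula gives 0.
At A=0, B=0, C=0, D=0: circuit gives 1, formula gives 1.
Agrees on all 16 inputs.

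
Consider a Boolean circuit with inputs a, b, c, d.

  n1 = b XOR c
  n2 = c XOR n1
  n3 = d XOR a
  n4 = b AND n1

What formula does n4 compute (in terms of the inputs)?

b AND (b XOR c)

n1 = b XOR c
n4 = b AND n1 = b AND (b XOR c)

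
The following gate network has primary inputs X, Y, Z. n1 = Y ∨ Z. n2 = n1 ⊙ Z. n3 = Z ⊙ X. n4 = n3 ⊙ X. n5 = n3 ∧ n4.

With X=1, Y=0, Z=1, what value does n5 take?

n3 = 1 ⊙ 1 = 1
n4 = 1 ⊙ 1 = 1
n5 = 1 ∧ 1 = 1

1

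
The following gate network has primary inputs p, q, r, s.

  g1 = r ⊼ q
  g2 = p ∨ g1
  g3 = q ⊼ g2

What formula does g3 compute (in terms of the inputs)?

q ⊼ (p ∨ (r ⊼ q))

g1 = r ⊼ q
g2 = p ∨ g1 = p ∨ (r ⊼ q)
g3 = q ⊼ g2 = q ⊼ (p ∨ (r ⊼ q))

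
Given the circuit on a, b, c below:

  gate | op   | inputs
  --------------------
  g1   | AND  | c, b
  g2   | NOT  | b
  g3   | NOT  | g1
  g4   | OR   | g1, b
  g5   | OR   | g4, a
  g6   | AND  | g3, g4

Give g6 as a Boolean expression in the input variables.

NOT (c AND b) AND ((c AND b) OR b)

g1 = c AND b
g3 = NOT g1 = NOT (c AND b)
g4 = g1 OR b = (c AND b) OR b
g6 = g3 AND g4 = NOT (c AND b) AND ((c AND b) OR b)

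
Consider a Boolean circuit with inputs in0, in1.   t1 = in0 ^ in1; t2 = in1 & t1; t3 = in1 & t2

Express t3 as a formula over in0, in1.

in1 & (in1 & (in0 ^ in1))

t1 = in0 ^ in1
t2 = in1 & t1 = in1 & (in0 ^ in1)
t3 = in1 & t2 = in1 & (in1 & (in0 ^ in1))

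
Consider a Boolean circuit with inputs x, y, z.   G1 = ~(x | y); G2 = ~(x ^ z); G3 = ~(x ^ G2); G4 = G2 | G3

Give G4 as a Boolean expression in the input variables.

G2 = ~(x ^ z)
G3 = ~(x ^ G2) = ~(x ^ (~(x ^ z)))
G4 = G2 | G3 = (~(x ^ z)) | (~(x ^ (~(x ^ z))))

(~(x ^ z)) | (~(x ^ (~(x ^ z))))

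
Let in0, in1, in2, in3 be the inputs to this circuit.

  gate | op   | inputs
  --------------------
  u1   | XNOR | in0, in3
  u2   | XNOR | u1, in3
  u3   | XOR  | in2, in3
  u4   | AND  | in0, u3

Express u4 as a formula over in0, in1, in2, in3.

u3 = in2 XOR in3
u4 = in0 AND u3 = in0 AND (in2 XOR in3)

in0 AND (in2 XOR in3)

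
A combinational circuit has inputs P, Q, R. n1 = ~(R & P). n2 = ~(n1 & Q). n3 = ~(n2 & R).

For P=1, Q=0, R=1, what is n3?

0

n1 = ~(1 & 1) = 0
n2 = ~(0 & 0) = 1
n3 = ~(1 & 1) = 0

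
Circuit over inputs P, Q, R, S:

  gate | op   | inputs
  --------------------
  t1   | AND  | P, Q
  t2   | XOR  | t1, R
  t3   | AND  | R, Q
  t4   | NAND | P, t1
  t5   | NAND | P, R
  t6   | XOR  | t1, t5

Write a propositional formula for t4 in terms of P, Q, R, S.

P NAND (P AND Q)

t1 = P AND Q
t4 = P NAND t1 = P NAND (P AND Q)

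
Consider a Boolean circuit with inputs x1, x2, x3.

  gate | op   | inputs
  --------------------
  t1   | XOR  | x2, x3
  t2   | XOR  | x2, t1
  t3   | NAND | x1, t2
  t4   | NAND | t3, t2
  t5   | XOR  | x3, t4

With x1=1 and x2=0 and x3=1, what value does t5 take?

0

t1 = 0 XOR 1 = 1
t2 = 0 XOR 1 = 1
t3 = 1 NAND 1 = 0
t4 = 0 NAND 1 = 1
t5 = 1 XOR 1 = 0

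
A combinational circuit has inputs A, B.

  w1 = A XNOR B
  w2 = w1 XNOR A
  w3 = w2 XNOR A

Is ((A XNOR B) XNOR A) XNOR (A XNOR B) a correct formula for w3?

No

w1 = A XNOR B
w2 = w1 XNOR A = (A XNOR B) XNOR A
w3 = w2 XNOR A = ((A XNOR B) XNOR A) XNOR A
At A=0, B=0: circuit gives 1, formula gives 0.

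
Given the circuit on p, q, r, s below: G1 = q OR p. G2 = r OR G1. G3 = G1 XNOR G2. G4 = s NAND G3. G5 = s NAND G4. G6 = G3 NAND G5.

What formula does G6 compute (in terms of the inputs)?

((q OR p) XNOR (r OR (q OR p))) NAND (s NAND (s NAND ((q OR p) XNOR (r OR (q OR p)))))

G1 = q OR p
G2 = r OR G1 = r OR (q OR p)
G3 = G1 XNOR G2 = (q OR p) XNOR (r OR (q OR p))
G4 = s NAND G3 = s NAND ((q OR p) XNOR (r OR (q OR p)))
G5 = s NAND G4 = s NAND (s NAND ((q OR p) XNOR (r OR (q OR p))))
G6 = G3 NAND G5 = ((q OR p) XNOR (r OR (q OR p))) NAND (s NAND (s NAND ((q OR p) XNOR (r OR (q OR p)))))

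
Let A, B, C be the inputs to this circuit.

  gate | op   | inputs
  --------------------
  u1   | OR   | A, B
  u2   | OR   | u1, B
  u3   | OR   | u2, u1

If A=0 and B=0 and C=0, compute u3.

0

u1 = 0 OR 0 = 0
u2 = 0 OR 0 = 0
u3 = 0 OR 0 = 0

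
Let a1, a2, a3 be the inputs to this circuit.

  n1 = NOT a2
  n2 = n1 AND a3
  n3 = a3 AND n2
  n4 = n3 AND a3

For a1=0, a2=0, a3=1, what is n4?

n1 = NOT 0 = 1
n2 = 1 AND 1 = 1
n3 = 1 AND 1 = 1
n4 = 1 AND 1 = 1

1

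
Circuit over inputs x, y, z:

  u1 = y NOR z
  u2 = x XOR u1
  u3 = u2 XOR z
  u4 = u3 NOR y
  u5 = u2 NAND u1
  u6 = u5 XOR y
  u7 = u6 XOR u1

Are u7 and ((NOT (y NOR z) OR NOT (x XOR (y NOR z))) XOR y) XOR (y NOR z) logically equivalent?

u1 = y NOR z
u2 = x XOR u1 = x XOR (y NOR z)
u5 = u2 NAND u1 = (x XOR (y NOR z)) NAND (y NOR z)
u6 = u5 XOR y = ((x XOR (y NOR z)) NAND (y NOR z)) XOR y
u7 = u6 XOR u1 = (((x XOR (y NOR z)) NAND (y NOR z)) XOR y) XOR (y NOR z)
At x=0, y=1, z=0: circuit gives 0, formula gives 0.
At x=0, y=0, z=0: circuit gives 1, formula gives 1.
Agrees on all 8 inputs.

Yes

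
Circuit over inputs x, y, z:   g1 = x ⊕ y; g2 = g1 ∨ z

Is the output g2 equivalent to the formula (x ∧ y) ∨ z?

No

g1 = x ⊕ y
g2 = g1 ∨ z = (x ⊕ y) ∨ z
At x=0, y=1, z=0: circuit gives 1, formula gives 0.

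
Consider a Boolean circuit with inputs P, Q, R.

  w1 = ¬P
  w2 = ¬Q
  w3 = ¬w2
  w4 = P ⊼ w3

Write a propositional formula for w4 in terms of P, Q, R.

w2 = ¬Q
w3 = ¬w2 = ¬¬Q
w4 = P ⊼ w3 = P ⊼ ¬¬Q

P ⊼ ¬¬Q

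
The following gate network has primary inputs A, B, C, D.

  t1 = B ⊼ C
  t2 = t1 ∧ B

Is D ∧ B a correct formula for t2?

t1 = B ⊼ C
t2 = t1 ∧ B = (B ⊼ C) ∧ B
At A=0, B=1, C=0, D=0: circuit gives 1, formula gives 0.

No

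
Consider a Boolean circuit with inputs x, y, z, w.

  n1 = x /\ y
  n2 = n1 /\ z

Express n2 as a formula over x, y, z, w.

n1 = x /\ y
n2 = n1 /\ z = (x /\ y) /\ z

(x /\ y) /\ z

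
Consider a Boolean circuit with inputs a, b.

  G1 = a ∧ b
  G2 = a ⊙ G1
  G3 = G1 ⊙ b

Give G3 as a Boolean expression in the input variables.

(a ∧ b) ⊙ b

G1 = a ∧ b
G3 = G1 ⊙ b = (a ∧ b) ⊙ b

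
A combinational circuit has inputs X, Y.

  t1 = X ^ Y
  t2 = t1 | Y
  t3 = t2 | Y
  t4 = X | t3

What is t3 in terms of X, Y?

t1 = X ^ Y
t2 = t1 | Y = (X ^ Y) | Y
t3 = t2 | Y = ((X ^ Y) | Y) | Y

((X ^ Y) | Y) | Y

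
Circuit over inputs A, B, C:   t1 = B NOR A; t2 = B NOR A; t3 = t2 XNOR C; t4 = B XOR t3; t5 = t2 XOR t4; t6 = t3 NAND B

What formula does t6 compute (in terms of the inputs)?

((B NOR A) XNOR C) NAND B

t2 = B NOR A
t3 = t2 XNOR C = (B NOR A) XNOR C
t6 = t3 NAND B = ((B NOR A) XNOR C) NAND B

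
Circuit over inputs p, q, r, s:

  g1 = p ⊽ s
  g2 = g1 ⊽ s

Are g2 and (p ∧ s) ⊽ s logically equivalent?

g1 = p ⊽ s
g2 = g1 ⊽ s = (p ⊽ s) ⊽ s
At p=0, q=0, r=0, s=0: circuit gives 0, formula gives 1.

No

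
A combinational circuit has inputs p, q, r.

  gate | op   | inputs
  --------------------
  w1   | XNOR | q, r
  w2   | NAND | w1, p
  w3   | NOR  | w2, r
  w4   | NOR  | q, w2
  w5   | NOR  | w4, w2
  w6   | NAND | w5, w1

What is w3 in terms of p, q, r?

((q XNOR r) NAND p) NOR r

w1 = q XNOR r
w2 = w1 NAND p = (q XNOR r) NAND p
w3 = w2 NOR r = ((q XNOR r) NAND p) NOR r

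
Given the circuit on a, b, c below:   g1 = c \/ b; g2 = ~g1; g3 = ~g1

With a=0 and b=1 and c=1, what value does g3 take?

g1 = 1 \/ 1 = 1
g3 = ~1 = 0

0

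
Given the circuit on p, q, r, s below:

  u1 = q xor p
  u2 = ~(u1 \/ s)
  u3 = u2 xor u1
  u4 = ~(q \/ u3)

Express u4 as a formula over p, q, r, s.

~(q \/ ((~((q xor p) \/ s)) xor (q xor p)))

u1 = q xor p
u2 = ~(u1 \/ s) = ~((q xor p) \/ s)
u3 = u2 xor u1 = (~((q xor p) \/ s)) xor (q xor p)
u4 = ~(q \/ u3) = ~(q \/ ((~((q xor p) \/ s)) xor (q xor p)))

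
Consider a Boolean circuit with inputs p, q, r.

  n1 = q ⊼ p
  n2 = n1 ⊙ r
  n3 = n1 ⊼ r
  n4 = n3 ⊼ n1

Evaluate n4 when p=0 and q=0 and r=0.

n1 = 0 ⊼ 0 = 1
n3 = 1 ⊼ 0 = 1
n4 = 1 ⊼ 1 = 0

0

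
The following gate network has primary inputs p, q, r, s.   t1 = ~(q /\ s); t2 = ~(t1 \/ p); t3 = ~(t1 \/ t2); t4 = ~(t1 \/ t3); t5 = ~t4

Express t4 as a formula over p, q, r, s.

~((~(q /\ s)) \/ (~((~(q /\ s)) \/ (~((~(q /\ s)) \/ p)))))

t1 = ~(q /\ s)
t2 = ~(t1 \/ p) = ~((~(q /\ s)) \/ p)
t3 = ~(t1 \/ t2) = ~((~(q /\ s)) \/ (~((~(q /\ s)) \/ p)))
t4 = ~(t1 \/ t3) = ~((~(q /\ s)) \/ (~((~(q /\ s)) \/ (~((~(q /\ s)) \/ p)))))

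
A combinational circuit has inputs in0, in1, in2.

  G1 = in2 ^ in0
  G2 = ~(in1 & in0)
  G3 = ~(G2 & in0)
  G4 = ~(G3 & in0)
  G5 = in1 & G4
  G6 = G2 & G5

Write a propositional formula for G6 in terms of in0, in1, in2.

G2 = ~(in1 & in0)
G3 = ~(G2 & in0) = ~((~(in1 & in0)) & in0)
G4 = ~(G3 & in0) = ~((~((~(in1 & in0)) & in0)) & in0)
G5 = in1 & G4 = in1 & (~((~((~(in1 & in0)) & in0)) & in0))
G6 = G2 & G5 = (~(in1 & in0)) & (in1 & (~((~((~(in1 & in0)) & in0)) & in0)))

(~(in1 & in0)) & (in1 & (~((~((~(in1 & in0)) & in0)) & in0)))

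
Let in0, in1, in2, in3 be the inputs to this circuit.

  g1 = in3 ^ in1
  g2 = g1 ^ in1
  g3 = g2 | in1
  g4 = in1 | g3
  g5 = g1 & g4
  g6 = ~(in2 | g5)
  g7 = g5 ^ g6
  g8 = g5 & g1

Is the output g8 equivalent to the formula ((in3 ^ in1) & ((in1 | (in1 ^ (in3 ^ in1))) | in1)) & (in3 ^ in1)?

g1 = in3 ^ in1
g2 = g1 ^ in1 = (in3 ^ in1) ^ in1
g3 = g2 | in1 = ((in3 ^ in1) ^ in1) | in1
g4 = in1 | g3 = in1 | (((in3 ^ in1) ^ in1) | in1)
g5 = g1 & g4 = (in3 ^ in1) & (in1 | (((in3 ^ in1) ^ in1) | in1))
g8 = g5 & g1 = ((in3 ^ in1) & (in1 | (((in3 ^ in1) ^ in1) | in1))) & (in3 ^ in1)
At in0=0, in1=0, in2=0, in3=0: circuit gives 0, formula gives 0.
At in0=0, in1=0, in2=0, in3=1: circuit gives 1, formula gives 1.
Agrees on all 16 inputs.

Yes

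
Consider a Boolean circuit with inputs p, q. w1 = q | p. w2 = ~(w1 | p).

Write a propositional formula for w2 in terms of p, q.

w1 = q | p
w2 = ~(w1 | p) = ~((q | p) | p)

~((q | p) | p)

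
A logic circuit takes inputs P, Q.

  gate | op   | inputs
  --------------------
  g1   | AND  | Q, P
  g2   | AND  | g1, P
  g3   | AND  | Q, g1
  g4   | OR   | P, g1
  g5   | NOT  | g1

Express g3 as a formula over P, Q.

g1 = Q AND P
g3 = Q AND g1 = Q AND (Q AND P)

Q AND (Q AND P)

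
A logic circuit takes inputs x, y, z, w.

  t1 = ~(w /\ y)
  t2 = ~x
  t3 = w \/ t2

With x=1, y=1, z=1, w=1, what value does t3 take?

t2 = ~1 = 0
t3 = 1 \/ 0 = 1

1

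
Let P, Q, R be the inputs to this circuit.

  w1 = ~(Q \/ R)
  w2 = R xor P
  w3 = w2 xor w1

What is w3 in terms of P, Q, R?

(R xor P) xor (~(Q \/ R))

w1 = ~(Q \/ R)
w2 = R xor P
w3 = w2 xor w1 = (R xor P) xor (~(Q \/ R))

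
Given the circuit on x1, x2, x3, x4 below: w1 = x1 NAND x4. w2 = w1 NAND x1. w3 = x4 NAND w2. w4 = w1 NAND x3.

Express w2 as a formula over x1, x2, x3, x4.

w1 = x1 NAND x4
w2 = w1 NAND x1 = (x1 NAND x4) NAND x1

(x1 NAND x4) NAND x1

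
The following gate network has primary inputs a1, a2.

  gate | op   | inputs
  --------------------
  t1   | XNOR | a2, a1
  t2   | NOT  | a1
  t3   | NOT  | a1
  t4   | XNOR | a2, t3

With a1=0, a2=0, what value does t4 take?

0

t3 = NOT 0 = 1
t4 = 0 XNOR 1 = 0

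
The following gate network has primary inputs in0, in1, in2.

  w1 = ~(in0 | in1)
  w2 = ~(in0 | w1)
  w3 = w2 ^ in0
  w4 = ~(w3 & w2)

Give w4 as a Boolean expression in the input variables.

~(((~(in0 | (~(in0 | in1)))) ^ in0) & (~(in0 | (~(in0 | in1)))))

w1 = ~(in0 | in1)
w2 = ~(in0 | w1) = ~(in0 | (~(in0 | in1)))
w3 = w2 ^ in0 = (~(in0 | (~(in0 | in1)))) ^ in0
w4 = ~(w3 & w2) = ~(((~(in0 | (~(in0 | in1)))) ^ in0) & (~(in0 | (~(in0 | in1)))))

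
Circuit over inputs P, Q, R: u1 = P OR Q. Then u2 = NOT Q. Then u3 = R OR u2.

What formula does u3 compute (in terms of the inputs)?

R OR NOT Q

u2 = NOT Q
u3 = R OR u2 = R OR NOT Q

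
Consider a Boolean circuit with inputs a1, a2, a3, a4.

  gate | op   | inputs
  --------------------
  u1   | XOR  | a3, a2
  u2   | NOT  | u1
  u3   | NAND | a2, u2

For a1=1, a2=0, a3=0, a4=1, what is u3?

u1 = 0 XOR 0 = 0
u2 = NOT 0 = 1
u3 = 0 NAND 1 = 1

1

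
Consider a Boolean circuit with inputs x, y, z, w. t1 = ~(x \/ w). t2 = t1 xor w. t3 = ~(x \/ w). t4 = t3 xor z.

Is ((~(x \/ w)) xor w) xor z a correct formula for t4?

t3 = ~(x \/ w)
t4 = t3 xor z = (~(x \/ w)) xor z
At x=0, y=0, z=0, w=1: circuit gives 0, formula gives 1.

No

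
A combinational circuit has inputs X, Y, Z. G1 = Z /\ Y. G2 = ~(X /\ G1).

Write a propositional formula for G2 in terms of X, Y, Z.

~(X /\ (Z /\ Y))

G1 = Z /\ Y
G2 = ~(X /\ G1) = ~(X /\ (Z /\ Y))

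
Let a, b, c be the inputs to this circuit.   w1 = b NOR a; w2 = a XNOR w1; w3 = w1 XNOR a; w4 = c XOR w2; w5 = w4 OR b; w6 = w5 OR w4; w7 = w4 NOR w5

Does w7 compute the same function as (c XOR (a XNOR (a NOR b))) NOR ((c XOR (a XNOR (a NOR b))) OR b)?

Yes

w1 = b NOR a
w2 = a XNOR w1 = a XNOR (b NOR a)
w4 = c XOR w2 = c XOR (a XNOR (b NOR a))
w5 = w4 OR b = (c XOR (a XNOR (b NOR a))) OR b
w7 = w4 NOR w5 = (c XOR (a XNOR (b NOR a))) NOR ((c XOR (a XNOR (b NOR a))) OR b)
At a=0, b=0, c=1: circuit gives 0, formula gives 0.
At a=0, b=0, c=0: circuit gives 1, formula gives 1.
Agrees on all 8 inputs.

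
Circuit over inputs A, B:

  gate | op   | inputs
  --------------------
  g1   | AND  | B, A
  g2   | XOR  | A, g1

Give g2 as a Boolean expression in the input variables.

A XOR (B AND A)

g1 = B AND A
g2 = A XOR g1 = A XOR (B AND A)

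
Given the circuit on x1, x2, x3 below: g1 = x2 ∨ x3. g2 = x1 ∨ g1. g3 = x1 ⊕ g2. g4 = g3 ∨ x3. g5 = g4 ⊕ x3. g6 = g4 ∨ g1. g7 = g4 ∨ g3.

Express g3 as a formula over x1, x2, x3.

x1 ⊕ (x1 ∨ (x2 ∨ x3))

g1 = x2 ∨ x3
g2 = x1 ∨ g1 = x1 ∨ (x2 ∨ x3)
g3 = x1 ⊕ g2 = x1 ⊕ (x1 ∨ (x2 ∨ x3))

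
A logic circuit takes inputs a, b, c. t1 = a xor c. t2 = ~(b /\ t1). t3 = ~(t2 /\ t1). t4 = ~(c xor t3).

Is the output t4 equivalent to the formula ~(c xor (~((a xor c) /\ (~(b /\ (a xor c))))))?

t1 = a xor c
t2 = ~(b /\ t1) = ~(b /\ (a xor c))
t3 = ~(t2 /\ t1) = ~((~(b /\ (a xor c))) /\ (a xor c))
t4 = ~(c xor t3) = ~(c xor (~((~(b /\ (a xor c))) /\ (a xor c))))
At a=0, b=0, c=0: circuit gives 0, formula gives 0.
At a=0, b=1, c=1: circuit gives 1, formula gives 1.
Agrees on all 8 inputs.

Yes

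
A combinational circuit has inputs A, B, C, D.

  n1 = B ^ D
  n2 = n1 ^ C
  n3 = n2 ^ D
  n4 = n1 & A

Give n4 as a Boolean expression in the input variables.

n1 = B ^ D
n4 = n1 & A = (B ^ D) & A

(B ^ D) & A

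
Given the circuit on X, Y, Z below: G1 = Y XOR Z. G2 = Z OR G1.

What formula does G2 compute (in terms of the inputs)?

Z OR (Y XOR Z)

G1 = Y XOR Z
G2 = Z OR G1 = Z OR (Y XOR Z)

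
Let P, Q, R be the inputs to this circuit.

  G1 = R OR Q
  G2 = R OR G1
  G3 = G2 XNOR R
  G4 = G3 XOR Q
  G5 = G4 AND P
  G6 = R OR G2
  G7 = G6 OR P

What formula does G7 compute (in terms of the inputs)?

G1 = R OR Q
G2 = R OR G1 = R OR (R OR Q)
G6 = R OR G2 = R OR (R OR (R OR Q))
G7 = G6 OR P = (R OR (R OR (R OR Q))) OR P

(R OR (R OR (R OR Q))) OR P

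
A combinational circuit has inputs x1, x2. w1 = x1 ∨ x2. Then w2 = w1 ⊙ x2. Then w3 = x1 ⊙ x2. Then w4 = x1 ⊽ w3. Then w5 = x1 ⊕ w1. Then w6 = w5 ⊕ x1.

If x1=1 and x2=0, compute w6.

1

w1 = 1 ∨ 0 = 1
w5 = 1 ⊕ 1 = 0
w6 = 0 ⊕ 1 = 1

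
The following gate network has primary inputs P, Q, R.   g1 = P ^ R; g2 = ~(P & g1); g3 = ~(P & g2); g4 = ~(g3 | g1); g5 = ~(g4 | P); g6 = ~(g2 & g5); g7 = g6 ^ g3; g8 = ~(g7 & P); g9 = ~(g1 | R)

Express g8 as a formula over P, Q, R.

~(((~((~(P & (P ^ R))) & (~((~((~(P & (~(P & (P ^ R))))) | (P ^ R))) | P)))) ^ (~(P & (~(P & (P ^ R)))))) & P)

g1 = P ^ R
g2 = ~(P & g1) = ~(P & (P ^ R))
g3 = ~(P & g2) = ~(P & (~(P & (P ^ R))))
g4 = ~(g3 | g1) = ~((~(P & (~(P & (P ^ R))))) | (P ^ R))
g5 = ~(g4 | P) = ~((~((~(P & (~(P & (P ^ R))))) | (P ^ R))) | P)
g6 = ~(g2 & g5) = ~((~(P & (P ^ R))) & (~((~((~(P & (~(P & (P ^ R))))) | (P ^ R))) | P)))
g7 = g6 ^ g3 = (~((~(P & (P ^ R))) & (~((~((~(P & (~(P & (P ^ R))))) | (P ^ R))) | P)))) ^ (~(P & (~(P & (P ^ R)))))
g8 = ~(g7 & P) = ~(((~((~(P & (P ^ R))) & (~((~((~(P & (~(P & (P ^ R))))) | (P ^ R))) | P)))) ^ (~(P & (~(P & (P ^ R)))))) & P)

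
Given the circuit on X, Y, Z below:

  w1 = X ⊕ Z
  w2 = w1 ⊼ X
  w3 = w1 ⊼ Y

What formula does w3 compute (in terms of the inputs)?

w1 = X ⊕ Z
w3 = w1 ⊼ Y = (X ⊕ Z) ⊼ Y

(X ⊕ Z) ⊼ Y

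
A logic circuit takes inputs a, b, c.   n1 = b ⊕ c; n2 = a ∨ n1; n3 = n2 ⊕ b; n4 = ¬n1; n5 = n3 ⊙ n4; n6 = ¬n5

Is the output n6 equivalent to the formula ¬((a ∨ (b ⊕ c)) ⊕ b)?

n1 = b ⊕ c
n2 = a ∨ n1 = a ∨ (b ⊕ c)
n3 = n2 ⊕ b = (a ∨ (b ⊕ c)) ⊕ b
n4 = ¬n1 = ¬(b ⊕ c)
n5 = n3 ⊙ n4 = ((a ∨ (b ⊕ c)) ⊕ b) ⊙ ¬(b ⊕ c)
n6 = ¬n5 = ¬(((a ∨ (b ⊕ c)) ⊕ b) ⊙ ¬(b ⊕ c))
At a=0, b=0, c=1: circuit gives 1, formula gives 0.

No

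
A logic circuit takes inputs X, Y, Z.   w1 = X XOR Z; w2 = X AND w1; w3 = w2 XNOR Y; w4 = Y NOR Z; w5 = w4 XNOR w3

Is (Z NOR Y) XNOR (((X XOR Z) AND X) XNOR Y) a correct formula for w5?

w1 = X XOR Z
w2 = X AND w1 = X AND (X XOR Z)
w3 = w2 XNOR Y = (X AND (X XOR Z)) XNOR Y
w4 = Y NOR Z
w5 = w4 XNOR w3 = (Y NOR Z) XNOR ((X AND (X XOR Z)) XNOR Y)
At X=0, Y=0, Z=1: circuit gives 0, formula gives 0.
At X=0, Y=0, Z=0: circuit gives 1, formula gives 1.
Agrees on all 8 inputs.

Yes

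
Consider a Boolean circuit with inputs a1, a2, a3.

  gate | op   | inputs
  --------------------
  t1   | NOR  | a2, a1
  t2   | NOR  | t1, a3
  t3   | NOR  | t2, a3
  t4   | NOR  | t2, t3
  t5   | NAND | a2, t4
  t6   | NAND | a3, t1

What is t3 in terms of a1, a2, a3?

t1 = a2 NOR a1
t2 = t1 NOR a3 = (a2 NOR a1) NOR a3
t3 = t2 NOR a3 = ((a2 NOR a1) NOR a3) NOR a3

((a2 NOR a1) NOR a3) NOR a3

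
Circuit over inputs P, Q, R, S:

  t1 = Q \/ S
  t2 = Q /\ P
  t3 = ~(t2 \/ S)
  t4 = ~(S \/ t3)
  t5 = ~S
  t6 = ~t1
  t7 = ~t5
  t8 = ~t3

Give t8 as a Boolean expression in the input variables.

~(~((Q /\ P) \/ S))

t2 = Q /\ P
t3 = ~(t2 \/ S) = ~((Q /\ P) \/ S)
t8 = ~t3 = ~(~((Q /\ P) \/ S))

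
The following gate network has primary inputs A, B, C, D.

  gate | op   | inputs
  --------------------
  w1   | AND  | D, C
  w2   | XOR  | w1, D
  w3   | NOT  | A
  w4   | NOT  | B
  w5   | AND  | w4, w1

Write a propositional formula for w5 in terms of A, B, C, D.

w1 = D AND C
w4 = NOT B
w5 = w4 AND w1 = NOT B AND (D AND C)

NOT B AND (D AND C)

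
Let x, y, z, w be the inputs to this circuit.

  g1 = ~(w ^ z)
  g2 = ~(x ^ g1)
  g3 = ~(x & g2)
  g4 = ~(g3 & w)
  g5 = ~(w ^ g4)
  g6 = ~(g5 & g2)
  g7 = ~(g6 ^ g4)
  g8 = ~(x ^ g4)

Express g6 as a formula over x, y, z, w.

g1 = ~(w ^ z)
g2 = ~(x ^ g1) = ~(x ^ (~(w ^ z)))
g3 = ~(x & g2) = ~(x & (~(x ^ (~(w ^ z)))))
g4 = ~(g3 & w) = ~((~(x & (~(x ^ (~(w ^ z)))))) & w)
g5 = ~(w ^ g4) = ~(w ^ (~((~(x & (~(x ^ (~(w ^ z)))))) & w)))
g6 = ~(g5 & g2) = ~((~(w ^ (~((~(x & (~(x ^ (~(w ^ z)))))) & w)))) & (~(x ^ (~(w ^ z)))))

~((~(w ^ (~((~(x & (~(x ^ (~(w ^ z)))))) & w)))) & (~(x ^ (~(w ^ z)))))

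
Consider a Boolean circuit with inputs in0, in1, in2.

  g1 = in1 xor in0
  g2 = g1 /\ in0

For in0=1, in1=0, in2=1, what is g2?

g1 = 0 xor 1 = 1
g2 = 1 /\ 1 = 1

1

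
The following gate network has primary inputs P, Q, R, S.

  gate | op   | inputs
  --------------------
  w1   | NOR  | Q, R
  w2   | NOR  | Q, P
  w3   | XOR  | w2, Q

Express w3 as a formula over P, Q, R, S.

(Q NOR P) XOR Q

w2 = Q NOR P
w3 = w2 XOR Q = (Q NOR P) XOR Q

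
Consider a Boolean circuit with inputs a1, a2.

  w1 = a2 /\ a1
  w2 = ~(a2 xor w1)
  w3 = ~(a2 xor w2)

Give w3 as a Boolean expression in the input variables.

~(a2 xor (~(a2 xor (a2 /\ a1))))

w1 = a2 /\ a1
w2 = ~(a2 xor w1) = ~(a2 xor (a2 /\ a1))
w3 = ~(a2 xor w2) = ~(a2 xor (~(a2 xor (a2 /\ a1))))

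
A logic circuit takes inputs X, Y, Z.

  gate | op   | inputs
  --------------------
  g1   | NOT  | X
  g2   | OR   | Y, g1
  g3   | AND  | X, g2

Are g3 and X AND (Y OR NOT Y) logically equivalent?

g1 = NOT X
g2 = Y OR g1 = Y OR NOT X
g3 = X AND g2 = X AND (Y OR NOT X)
At X=1, Y=0, Z=0: circuit gives 0, formula gives 1.

No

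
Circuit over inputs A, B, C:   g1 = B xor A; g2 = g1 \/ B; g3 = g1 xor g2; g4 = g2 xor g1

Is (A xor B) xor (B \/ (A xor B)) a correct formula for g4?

g1 = B xor A
g2 = g1 \/ B = (B xor A) \/ B
g4 = g2 xor g1 = ((B xor A) \/ B) xor (B xor A)
At A=0, B=0, C=0: circuit gives 0, formula gives 0.
At A=1, B=1, C=0: circuit gives 1, formula gives 1.
Agrees on all 8 inputs.

Yes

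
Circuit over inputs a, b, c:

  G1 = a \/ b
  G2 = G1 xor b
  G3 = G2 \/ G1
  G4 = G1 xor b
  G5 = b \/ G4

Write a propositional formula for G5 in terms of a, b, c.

b \/ ((a \/ b) xor b)

G1 = a \/ b
G4 = G1 xor b = (a \/ b) xor b
G5 = b \/ G4 = b \/ ((a \/ b) xor b)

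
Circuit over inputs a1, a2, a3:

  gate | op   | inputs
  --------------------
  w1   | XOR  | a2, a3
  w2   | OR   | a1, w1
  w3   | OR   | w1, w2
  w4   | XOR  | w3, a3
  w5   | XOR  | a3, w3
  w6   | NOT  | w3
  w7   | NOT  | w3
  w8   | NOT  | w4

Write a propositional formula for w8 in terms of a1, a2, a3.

NOT (((a2 XOR a3) OR (a1 OR (a2 XOR a3))) XOR a3)

w1 = a2 XOR a3
w2 = a1 OR w1 = a1 OR (a2 XOR a3)
w3 = w1 OR w2 = (a2 XOR a3) OR (a1 OR (a2 XOR a3))
w4 = w3 XOR a3 = ((a2 XOR a3) OR (a1 OR (a2 XOR a3))) XOR a3
w8 = NOT w4 = NOT (((a2 XOR a3) OR (a1 OR (a2 XOR a3))) XOR a3)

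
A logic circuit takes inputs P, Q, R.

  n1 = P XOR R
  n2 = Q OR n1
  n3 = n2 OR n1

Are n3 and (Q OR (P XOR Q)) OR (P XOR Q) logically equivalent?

n1 = P XOR R
n2 = Q OR n1 = Q OR (P XOR R)
n3 = n2 OR n1 = (Q OR (P XOR R)) OR (P XOR R)
At P=0, Q=0, R=1: circuit gives 1, formula gives 0.

No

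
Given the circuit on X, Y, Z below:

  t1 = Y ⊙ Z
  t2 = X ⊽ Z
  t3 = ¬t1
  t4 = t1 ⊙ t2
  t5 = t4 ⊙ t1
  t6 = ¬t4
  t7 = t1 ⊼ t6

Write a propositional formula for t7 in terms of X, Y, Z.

(Y ⊙ Z) ⊼ ¬((Y ⊙ Z) ⊙ (X ⊽ Z))

t1 = Y ⊙ Z
t2 = X ⊽ Z
t4 = t1 ⊙ t2 = (Y ⊙ Z) ⊙ (X ⊽ Z)
t6 = ¬t4 = ¬((Y ⊙ Z) ⊙ (X ⊽ Z))
t7 = t1 ⊼ t6 = (Y ⊙ Z) ⊼ ¬((Y ⊙ Z) ⊙ (X ⊽ Z))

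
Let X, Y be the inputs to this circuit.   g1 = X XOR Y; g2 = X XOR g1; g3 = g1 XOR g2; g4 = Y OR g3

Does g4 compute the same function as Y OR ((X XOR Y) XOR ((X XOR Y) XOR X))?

g1 = X XOR Y
g2 = X XOR g1 = X XOR (X XOR Y)
g3 = g1 XOR g2 = (X XOR Y) XOR (X XOR (X XOR Y))
g4 = Y OR g3 = Y OR ((X XOR Y) XOR (X XOR (X XOR Y)))
At X=0, Y=0: circuit gives 0, formula gives 0.
At X=0, Y=1: circuit gives 1, formula gives 1.
Agrees on all 4 inputs.

Yes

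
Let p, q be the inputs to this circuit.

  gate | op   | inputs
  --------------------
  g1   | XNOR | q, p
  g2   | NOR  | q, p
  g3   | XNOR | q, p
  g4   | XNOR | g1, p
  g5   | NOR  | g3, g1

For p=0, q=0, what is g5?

0

g1 = 0 XNOR 0 = 1
g3 = 0 XNOR 0 = 1
g5 = 1 NOR 1 = 0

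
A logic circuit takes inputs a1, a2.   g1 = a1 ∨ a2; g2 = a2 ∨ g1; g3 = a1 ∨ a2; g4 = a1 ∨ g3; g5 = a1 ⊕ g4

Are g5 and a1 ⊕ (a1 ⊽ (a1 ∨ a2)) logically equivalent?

g3 = a1 ∨ a2
g4 = a1 ∨ g3 = a1 ∨ (a1 ∨ a2)
g5 = a1 ⊕ g4 = a1 ⊕ (a1 ∨ (a1 ∨ a2))
At a1=0, a2=0: circuit gives 0, formula gives 1.

No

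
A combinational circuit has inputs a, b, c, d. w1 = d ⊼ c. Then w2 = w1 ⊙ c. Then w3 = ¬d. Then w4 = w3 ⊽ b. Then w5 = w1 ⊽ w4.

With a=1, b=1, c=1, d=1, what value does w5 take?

1

w1 = 1 ⊼ 1 = 0
w3 = ¬1 = 0
w4 = 0 ⊽ 1 = 0
w5 = 0 ⊽ 0 = 1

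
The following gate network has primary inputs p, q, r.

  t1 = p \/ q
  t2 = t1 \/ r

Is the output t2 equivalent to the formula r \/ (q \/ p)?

t1 = p \/ q
t2 = t1 \/ r = (p \/ q) \/ r
At p=0, q=0, r=0: circuit gives 0, formula gives 0.
At p=0, q=0, r=1: circuit gives 1, formula gives 1.
Agrees on all 8 inputs.

Yes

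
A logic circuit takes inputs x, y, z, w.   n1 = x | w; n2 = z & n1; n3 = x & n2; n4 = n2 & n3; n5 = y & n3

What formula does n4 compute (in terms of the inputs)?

n1 = x | w
n2 = z & n1 = z & (x | w)
n3 = x & n2 = x & (z & (x | w))
n4 = n2 & n3 = (z & (x | w)) & (x & (z & (x | w)))

(z & (x | w)) & (x & (z & (x | w)))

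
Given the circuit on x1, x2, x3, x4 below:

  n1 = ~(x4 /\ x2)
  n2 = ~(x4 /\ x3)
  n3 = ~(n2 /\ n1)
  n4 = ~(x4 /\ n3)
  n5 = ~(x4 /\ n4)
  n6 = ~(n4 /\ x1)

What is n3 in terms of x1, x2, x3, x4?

~((~(x4 /\ x3)) /\ (~(x4 /\ x2)))

n1 = ~(x4 /\ x2)
n2 = ~(x4 /\ x3)
n3 = ~(n2 /\ n1) = ~((~(x4 /\ x3)) /\ (~(x4 /\ x2)))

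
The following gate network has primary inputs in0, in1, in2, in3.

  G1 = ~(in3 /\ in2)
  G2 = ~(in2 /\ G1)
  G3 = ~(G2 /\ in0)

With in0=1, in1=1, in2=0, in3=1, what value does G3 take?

0

G1 = ~(1 /\ 0) = 1
G2 = ~(0 /\ 1) = 1
G3 = ~(1 /\ 1) = 0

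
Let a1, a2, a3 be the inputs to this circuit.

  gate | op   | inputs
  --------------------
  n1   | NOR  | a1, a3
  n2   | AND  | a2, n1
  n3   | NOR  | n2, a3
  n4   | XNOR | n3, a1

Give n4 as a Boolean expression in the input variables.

n1 = a1 NOR a3
n2 = a2 AND n1 = a2 AND (a1 NOR a3)
n3 = n2 NOR a3 = (a2 AND (a1 NOR a3)) NOR a3
n4 = n3 XNOR a1 = ((a2 AND (a1 NOR a3)) NOR a3) XNOR a1

((a2 AND (a1 NOR a3)) NOR a3) XNOR a1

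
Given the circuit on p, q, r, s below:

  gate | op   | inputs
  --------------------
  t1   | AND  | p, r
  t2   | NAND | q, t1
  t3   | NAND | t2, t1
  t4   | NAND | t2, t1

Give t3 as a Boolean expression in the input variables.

(q NAND (p AND r)) NAND (p AND r)

t1 = p AND r
t2 = q NAND t1 = q NAND (p AND r)
t3 = t2 NAND t1 = (q NAND (p AND r)) NAND (p AND r)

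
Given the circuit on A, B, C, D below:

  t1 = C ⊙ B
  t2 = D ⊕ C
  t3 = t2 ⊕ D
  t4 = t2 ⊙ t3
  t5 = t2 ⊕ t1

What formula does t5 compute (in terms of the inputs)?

t1 = C ⊙ B
t2 = D ⊕ C
t5 = t2 ⊕ t1 = (D ⊕ C) ⊕ (C ⊙ B)

(D ⊕ C) ⊕ (C ⊙ B)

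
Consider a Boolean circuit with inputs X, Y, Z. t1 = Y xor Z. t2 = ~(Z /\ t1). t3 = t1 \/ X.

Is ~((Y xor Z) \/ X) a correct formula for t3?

No

t1 = Y xor Z
t3 = t1 \/ X = (Y xor Z) \/ X
At X=0, Y=0, Z=0: circuit gives 0, formula gives 1.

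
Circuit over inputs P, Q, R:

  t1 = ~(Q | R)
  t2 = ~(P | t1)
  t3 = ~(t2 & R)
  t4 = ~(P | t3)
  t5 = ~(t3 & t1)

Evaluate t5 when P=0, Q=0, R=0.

0

t1 = ~(0 | 0) = 1
t2 = ~(0 | 1) = 0
t3 = ~(0 & 0) = 1
t5 = ~(1 & 1) = 0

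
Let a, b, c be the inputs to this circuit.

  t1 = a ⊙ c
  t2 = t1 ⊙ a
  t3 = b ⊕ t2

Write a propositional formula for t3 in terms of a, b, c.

b ⊕ ((a ⊙ c) ⊙ a)

t1 = a ⊙ c
t2 = t1 ⊙ a = (a ⊙ c) ⊙ a
t3 = b ⊕ t2 = b ⊕ ((a ⊙ c) ⊙ a)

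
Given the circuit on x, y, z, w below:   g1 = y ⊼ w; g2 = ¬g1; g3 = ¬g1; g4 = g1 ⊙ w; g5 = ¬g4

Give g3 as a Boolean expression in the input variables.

¬(y ⊼ w)

g1 = y ⊼ w
g3 = ¬g1 = ¬(y ⊼ w)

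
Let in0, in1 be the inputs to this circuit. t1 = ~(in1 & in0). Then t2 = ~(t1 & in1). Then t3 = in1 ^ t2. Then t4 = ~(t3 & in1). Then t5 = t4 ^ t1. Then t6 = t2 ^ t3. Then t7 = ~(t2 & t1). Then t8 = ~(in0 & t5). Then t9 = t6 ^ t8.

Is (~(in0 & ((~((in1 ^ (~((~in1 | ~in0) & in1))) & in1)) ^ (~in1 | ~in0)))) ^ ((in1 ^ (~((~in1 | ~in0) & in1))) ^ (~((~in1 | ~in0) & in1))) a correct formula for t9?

Yes

t1 = ~(in1 & in0)
t2 = ~(t1 & in1) = ~((~(in1 & in0)) & in1)
t3 = in1 ^ t2 = in1 ^ (~((~(in1 & in0)) & in1))
t4 = ~(t3 & in1) = ~((in1 ^ (~((~(in1 & in0)) & in1))) & in1)
t5 = t4 ^ t1 = (~((in1 ^ (~((~(in1 & in0)) & in1))) & in1)) ^ (~(in1 & in0))
t6 = t2 ^ t3 = (~((~(in1 & in0)) & in1)) ^ (in1 ^ (~((~(in1 & in0)) & in1)))
t8 = ~(in0 & t5) = ~(in0 & ((~((in1 ^ (~((~(in1 & in0)) & in1))) & in1)) ^ (~(in1 & in0))))
t9 = t6 ^ t8 = ((~((~(in1 & in0)) & in1)) ^ (in1 ^ (~((~(in1 & in0)) & in1)))) ^ (~(in0 & ((~((in1 ^ (~((~(in1 & in0)) & in1))) & in1)) ^ (~(in1 & in0)))))
At in0=0, in1=1: circuit gives 0, formula gives 0.
At in0=0, in1=0: circuit gives 1, formula gives 1.
Agrees on all 4 inputs.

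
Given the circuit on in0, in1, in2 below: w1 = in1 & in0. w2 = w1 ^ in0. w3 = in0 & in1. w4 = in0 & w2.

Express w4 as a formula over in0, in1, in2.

w1 = in1 & in0
w2 = w1 ^ in0 = (in1 & in0) ^ in0
w4 = in0 & w2 = in0 & ((in1 & in0) ^ in0)

in0 & ((in1 & in0) ^ in0)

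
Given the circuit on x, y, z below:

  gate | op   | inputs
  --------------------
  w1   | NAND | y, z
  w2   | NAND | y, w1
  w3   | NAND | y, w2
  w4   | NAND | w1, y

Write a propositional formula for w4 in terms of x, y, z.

(y NAND z) NAND y

w1 = y NAND z
w4 = w1 NAND y = (y NAND z) NAND y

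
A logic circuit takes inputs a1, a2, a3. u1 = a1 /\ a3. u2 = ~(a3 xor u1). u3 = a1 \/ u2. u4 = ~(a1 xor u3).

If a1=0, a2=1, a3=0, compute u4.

u1 = 0 /\ 0 = 0
u2 = ~(0 xor 0) = 1
u3 = 0 \/ 1 = 1
u4 = ~(0 xor 1) = 0

0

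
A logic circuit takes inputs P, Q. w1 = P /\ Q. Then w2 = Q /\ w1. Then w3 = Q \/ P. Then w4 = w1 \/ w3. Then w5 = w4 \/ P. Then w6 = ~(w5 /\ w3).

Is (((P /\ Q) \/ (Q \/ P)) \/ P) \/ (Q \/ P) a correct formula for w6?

w1 = P /\ Q
w3 = Q \/ P
w4 = w1 \/ w3 = (P /\ Q) \/ (Q \/ P)
w5 = w4 \/ P = ((P /\ Q) \/ (Q \/ P)) \/ P
w6 = ~(w5 /\ w3) = ~((((P /\ Q) \/ (Q \/ P)) \/ P) /\ (Q \/ P))
At P=0, Q=0: circuit gives 1, formula gives 0.

No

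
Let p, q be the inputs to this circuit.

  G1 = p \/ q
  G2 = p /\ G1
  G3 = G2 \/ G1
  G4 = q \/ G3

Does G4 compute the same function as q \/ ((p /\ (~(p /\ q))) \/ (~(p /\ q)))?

No

G1 = p \/ q
G2 = p /\ G1 = p /\ (p \/ q)
G3 = G2 \/ G1 = (p /\ (p \/ q)) \/ (p \/ q)
G4 = q \/ G3 = q \/ ((p /\ (p \/ q)) \/ (p \/ q))
At p=0, q=0: circuit gives 0, formula gives 1.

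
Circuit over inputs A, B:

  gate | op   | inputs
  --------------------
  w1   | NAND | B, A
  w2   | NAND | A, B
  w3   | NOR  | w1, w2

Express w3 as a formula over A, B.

w1 = B NAND A
w2 = A NAND B
w3 = w1 NOR w2 = (B NAND A) NOR (A NAND B)

(B NAND A) NOR (A NAND B)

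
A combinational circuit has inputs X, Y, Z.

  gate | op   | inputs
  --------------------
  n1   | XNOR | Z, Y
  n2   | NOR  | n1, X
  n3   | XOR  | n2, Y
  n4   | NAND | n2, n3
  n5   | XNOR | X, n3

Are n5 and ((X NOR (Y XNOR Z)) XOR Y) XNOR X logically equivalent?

Yes

n1 = Z XNOR Y
n2 = n1 NOR X = (Z XNOR Y) NOR X
n3 = n2 XOR Y = ((Z XNOR Y) NOR X) XOR Y
n5 = X XNOR n3 = X XNOR (((Z XNOR Y) NOR X) XOR Y)
At X=0, Y=0, Z=1: circuit gives 0, formula gives 0.
At X=0, Y=0, Z=0: circuit gives 1, formula gives 1.
Agrees on all 8 inputs.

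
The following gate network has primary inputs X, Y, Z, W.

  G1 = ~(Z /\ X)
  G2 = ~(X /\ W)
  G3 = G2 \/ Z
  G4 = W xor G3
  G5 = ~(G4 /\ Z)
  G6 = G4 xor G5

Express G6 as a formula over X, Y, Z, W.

(W xor ((~(X /\ W)) \/ Z)) xor (~((W xor ((~(X /\ W)) \/ Z)) /\ Z))

G2 = ~(X /\ W)
G3 = G2 \/ Z = (~(X /\ W)) \/ Z
G4 = W xor G3 = W xor ((~(X /\ W)) \/ Z)
G5 = ~(G4 /\ Z) = ~((W xor ((~(X /\ W)) \/ Z)) /\ Z)
G6 = G4 xor G5 = (W xor ((~(X /\ W)) \/ Z)) xor (~((W xor ((~(X /\ W)) \/ Z)) /\ Z))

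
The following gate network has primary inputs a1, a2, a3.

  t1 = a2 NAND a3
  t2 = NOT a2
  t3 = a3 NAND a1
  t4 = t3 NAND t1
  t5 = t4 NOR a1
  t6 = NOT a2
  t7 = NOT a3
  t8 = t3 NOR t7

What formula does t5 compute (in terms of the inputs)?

((a3 NAND a1) NAND (a2 NAND a3)) NOR a1

t1 = a2 NAND a3
t3 = a3 NAND a1
t4 = t3 NAND t1 = (a3 NAND a1) NAND (a2 NAND a3)
t5 = t4 NOR a1 = ((a3 NAND a1) NAND (a2 NAND a3)) NOR a1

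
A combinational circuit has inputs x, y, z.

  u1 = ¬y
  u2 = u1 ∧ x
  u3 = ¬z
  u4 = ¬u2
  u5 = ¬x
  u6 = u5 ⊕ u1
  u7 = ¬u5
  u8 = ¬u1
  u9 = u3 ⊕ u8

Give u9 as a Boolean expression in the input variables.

¬z ⊕ ¬¬y

u1 = ¬y
u3 = ¬z
u8 = ¬u1 = ¬¬y
u9 = u3 ⊕ u8 = ¬z ⊕ ¬¬y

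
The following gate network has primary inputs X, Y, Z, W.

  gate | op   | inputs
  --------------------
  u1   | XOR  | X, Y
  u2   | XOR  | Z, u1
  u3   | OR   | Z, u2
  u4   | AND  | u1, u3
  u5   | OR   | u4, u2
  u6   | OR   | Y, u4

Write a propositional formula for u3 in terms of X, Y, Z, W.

u1 = X XOR Y
u2 = Z XOR u1 = Z XOR (X XOR Y)
u3 = Z OR u2 = Z OR (Z XOR (X XOR Y))

Z OR (Z XOR (X XOR Y))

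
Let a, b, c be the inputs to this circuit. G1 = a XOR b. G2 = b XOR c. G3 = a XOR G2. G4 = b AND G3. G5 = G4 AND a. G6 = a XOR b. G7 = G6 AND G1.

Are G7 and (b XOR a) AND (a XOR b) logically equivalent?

Yes

G1 = a XOR b
G6 = a XOR b
G7 = G6 AND G1 = (a XOR b) AND (a XOR b)
At a=0, b=0, c=0: circuit gives 0, formula gives 0.
At a=0, b=1, c=0: circuit gives 1, formula gives 1.
Agrees on all 8 inputs.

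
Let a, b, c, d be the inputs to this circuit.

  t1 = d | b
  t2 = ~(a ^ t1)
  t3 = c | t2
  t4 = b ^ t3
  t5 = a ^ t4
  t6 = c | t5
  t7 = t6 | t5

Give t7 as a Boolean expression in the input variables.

(c | (a ^ (b ^ (c | (~(a ^ (d | b))))))) | (a ^ (b ^ (c | (~(a ^ (d | b))))))

t1 = d | b
t2 = ~(a ^ t1) = ~(a ^ (d | b))
t3 = c | t2 = c | (~(a ^ (d | b)))
t4 = b ^ t3 = b ^ (c | (~(a ^ (d | b))))
t5 = a ^ t4 = a ^ (b ^ (c | (~(a ^ (d | b)))))
t6 = c | t5 = c | (a ^ (b ^ (c | (~(a ^ (d | b))))))
t7 = t6 | t5 = (c | (a ^ (b ^ (c | (~(a ^ (d | b))))))) | (a ^ (b ^ (c | (~(a ^ (d | b))))))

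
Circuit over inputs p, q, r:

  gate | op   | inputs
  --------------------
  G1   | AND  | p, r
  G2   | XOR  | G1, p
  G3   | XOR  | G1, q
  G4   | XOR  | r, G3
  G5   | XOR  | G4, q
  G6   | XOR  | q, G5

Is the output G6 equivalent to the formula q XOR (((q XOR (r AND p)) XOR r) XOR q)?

Yes

G1 = p AND r
G3 = G1 XOR q = (p AND r) XOR q
G4 = r XOR G3 = r XOR ((p AND r) XOR q)
G5 = G4 XOR q = (r XOR ((p AND r) XOR q)) XOR q
G6 = q XOR G5 = q XOR ((r XOR ((p AND r) XOR q)) XOR q)
At p=0, q=0, r=0: circuit gives 0, formula gives 0.
At p=0, q=0, r=1: circuit gives 1, formula gives 1.
Agrees on all 8 inputs.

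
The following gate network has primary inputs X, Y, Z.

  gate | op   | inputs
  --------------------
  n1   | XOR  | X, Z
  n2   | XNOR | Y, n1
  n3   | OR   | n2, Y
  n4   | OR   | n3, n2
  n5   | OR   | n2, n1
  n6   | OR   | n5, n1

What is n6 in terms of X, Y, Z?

n1 = X XOR Z
n2 = Y XNOR n1 = Y XNOR (X XOR Z)
n5 = n2 OR n1 = (Y XNOR (X XOR Z)) OR (X XOR Z)
n6 = n5 OR n1 = ((Y XNOR (X XOR Z)) OR (X XOR Z)) OR (X XOR Z)

((Y XNOR (X XOR Z)) OR (X XOR Z)) OR (X XOR Z)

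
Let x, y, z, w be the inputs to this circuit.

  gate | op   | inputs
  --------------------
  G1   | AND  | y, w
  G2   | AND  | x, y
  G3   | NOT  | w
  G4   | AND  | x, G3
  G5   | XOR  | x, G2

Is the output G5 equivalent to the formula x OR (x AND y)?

G2 = x AND y
G5 = x XOR G2 = x XOR (x AND y)
At x=1, y=1, z=0, w=0: circuit gives 0, formula gives 1.

No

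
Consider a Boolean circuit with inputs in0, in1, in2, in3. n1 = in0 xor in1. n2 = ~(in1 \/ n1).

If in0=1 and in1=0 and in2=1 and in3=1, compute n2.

0

n1 = 1 xor 0 = 1
n2 = ~(0 \/ 1) = 0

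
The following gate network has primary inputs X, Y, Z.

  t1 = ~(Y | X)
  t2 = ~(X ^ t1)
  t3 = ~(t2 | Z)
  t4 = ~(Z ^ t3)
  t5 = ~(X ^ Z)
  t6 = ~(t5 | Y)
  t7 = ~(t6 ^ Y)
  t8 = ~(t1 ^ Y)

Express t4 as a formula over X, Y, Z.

t1 = ~(Y | X)
t2 = ~(X ^ t1) = ~(X ^ (~(Y | X)))
t3 = ~(t2 | Z) = ~((~(X ^ (~(Y | X)))) | Z)
t4 = ~(Z ^ t3) = ~(Z ^ (~((~(X ^ (~(Y | X)))) | Z)))

~(Z ^ (~((~(X ^ (~(Y | X)))) | Z)))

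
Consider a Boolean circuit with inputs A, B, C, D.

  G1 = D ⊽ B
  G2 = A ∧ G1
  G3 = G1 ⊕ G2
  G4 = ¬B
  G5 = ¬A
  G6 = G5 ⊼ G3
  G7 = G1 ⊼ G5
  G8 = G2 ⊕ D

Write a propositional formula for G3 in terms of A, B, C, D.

(D ⊽ B) ⊕ (A ∧ (D ⊽ B))

G1 = D ⊽ B
G2 = A ∧ G1 = A ∧ (D ⊽ B)
G3 = G1 ⊕ G2 = (D ⊽ B) ⊕ (A ∧ (D ⊽ B))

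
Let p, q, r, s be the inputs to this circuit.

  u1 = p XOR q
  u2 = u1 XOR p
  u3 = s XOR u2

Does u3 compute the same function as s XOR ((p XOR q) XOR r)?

No

u1 = p XOR q
u2 = u1 XOR p = (p XOR q) XOR p
u3 = s XOR u2 = s XOR ((p XOR q) XOR p)
At p=0, q=0, r=1, s=0: circuit gives 0, formula gives 1.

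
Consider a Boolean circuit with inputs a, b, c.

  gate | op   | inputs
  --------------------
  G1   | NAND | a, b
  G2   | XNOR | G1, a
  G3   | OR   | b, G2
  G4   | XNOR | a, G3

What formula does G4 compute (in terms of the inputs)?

G1 = a NAND b
G2 = G1 XNOR a = (a NAND b) XNOR a
G3 = b OR G2 = b OR ((a NAND b) XNOR a)
G4 = a XNOR G3 = a XNOR (b OR ((a NAND b) XNOR a))

a XNOR (b OR ((a NAND b) XNOR a))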